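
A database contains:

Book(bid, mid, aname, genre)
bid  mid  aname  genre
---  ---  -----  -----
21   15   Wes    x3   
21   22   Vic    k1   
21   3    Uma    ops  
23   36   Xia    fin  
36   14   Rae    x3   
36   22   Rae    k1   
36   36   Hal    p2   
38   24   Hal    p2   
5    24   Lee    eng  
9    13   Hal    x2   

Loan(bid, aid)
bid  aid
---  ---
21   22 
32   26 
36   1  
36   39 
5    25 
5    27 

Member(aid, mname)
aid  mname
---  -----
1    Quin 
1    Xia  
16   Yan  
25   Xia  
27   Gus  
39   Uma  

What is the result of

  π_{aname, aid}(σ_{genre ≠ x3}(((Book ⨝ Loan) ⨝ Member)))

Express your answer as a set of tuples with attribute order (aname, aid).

Book ⋈ Loan (natural join on bid): {(21, 15, Wes, x3, 22), (21, 22, Vic, k1, 22), (21, 3, Uma, ops, 22), (36, 14, Rae, x3, 1), (36, 14, Rae, x3, 39), (36, 22, Rae, k1, 1), (36, 22, Rae, k1, 39), (36, 36, Hal, p2, 1), (36, 36, Hal, p2, 39), (5, 24, Lee, eng, 25), (5, 24, Lee, eng, 27)}
(Book ⨝ Loan) ⋈ Member (natural join on aid): {(36, 14, Rae, x3, 1, Quin), (36, 14, Rae, x3, 1, Xia), (36, 14, Rae, x3, 39, Uma), (36, 22, Rae, k1, 1, Quin), (36, 22, Rae, k1, 1, Xia), (36, 22, Rae, k1, 39, Uma), (36, 36, Hal, p2, 1, Quin), (36, 36, Hal, p2, 1, Xia), (36, 36, Hal, p2, 39, Uma), (5, 24, Lee, eng, 25, Xia), (5, 24, Lee, eng, 27, Gus)}
Filtering on genre ≠ x3 leaves {(36, 22, Rae, k1, 1, Quin), (36, 22, Rae, k1, 1, Xia), (36, 22, Rae, k1, 39, Uma), (36, 36, Hal, p2, 1, Quin), (36, 36, Hal, p2, 1, Xia), (36, 36, Hal, p2, 39, Uma), (5, 24, Lee, eng, 25, Xia), (5, 24, Lee, eng, 27, Gus)}.
Keep only column(s) aname, aid (2 duplicate(s) eliminated): {(Hal, 1), (Hal, 39), (Lee, 25), (Lee, 27), (Rae, 1), (Rae, 39)}

{(Hal, 1), (Hal, 39), (Lee, 25), (Lee, 27), (Rae, 1), (Rae, 39)}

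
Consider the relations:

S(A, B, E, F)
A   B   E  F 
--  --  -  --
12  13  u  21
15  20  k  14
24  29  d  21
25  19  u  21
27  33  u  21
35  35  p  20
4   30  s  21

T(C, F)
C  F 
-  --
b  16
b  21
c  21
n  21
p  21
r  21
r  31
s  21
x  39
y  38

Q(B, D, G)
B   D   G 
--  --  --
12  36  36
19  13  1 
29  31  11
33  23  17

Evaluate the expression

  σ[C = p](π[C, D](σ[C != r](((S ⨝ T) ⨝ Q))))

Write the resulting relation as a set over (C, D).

{(p, 13), (p, 23), (p, 31)}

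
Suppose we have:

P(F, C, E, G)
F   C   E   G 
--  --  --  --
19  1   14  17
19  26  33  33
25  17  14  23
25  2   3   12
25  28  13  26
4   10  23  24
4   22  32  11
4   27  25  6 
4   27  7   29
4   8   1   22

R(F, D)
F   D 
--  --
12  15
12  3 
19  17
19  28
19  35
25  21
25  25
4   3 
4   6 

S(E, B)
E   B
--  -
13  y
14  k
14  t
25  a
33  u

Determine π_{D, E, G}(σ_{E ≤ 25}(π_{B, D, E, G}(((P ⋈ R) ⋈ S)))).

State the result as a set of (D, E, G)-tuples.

{(17, 14, 17), (21, 13, 26), (21, 14, 23), (25, 13, 26), (25, 14, 23), (28, 14, 17), (3, 25, 6), (35, 14, 17), (6, 25, 6)}

P ⋈ R (natural join on F): {(19, 1, 14, 17, 17), (19, 1, 14, 17, 28), (19, 1, 14, 17, 35), (19, 26, 33, 33, 17), (19, 26, 33, 33, 28), (19, 26, 33, 33, 35), (25, 17, 14, 23, 21), (25, 17, 14, 23, 25), (25, 2, 3, 12, 21), (25, 2, 3, 12, 25), (25, 28, 13, 26, 21), (25, 28, 13, 26, 25), (4, 10, 23, 24, 3), (4, 10, 23, 24, 6), (4, 22, 32, 11, 3), (4, 22, 32, 11, 6), (4, 27, 25, 6, 3), (4, 27, 25, 6, 6), (4, 27, 7, 29, 3), (4, 27, 7, 29, 6), (4, 8, 1, 22, 3), (4, 8, 1, 22, 6)}
(P ⋈ R) ⋈ S (natural join on E): {(19, 1, 14, 17, 17, k), (19, 1, 14, 17, 17, t), (19, 1, 14, 17, 28, k), (19, 1, 14, 17, 28, t), (19, 1, 14, 17, 35, k), (19, 1, 14, 17, 35, t), (19, 26, 33, 33, 17, u), (19, 26, 33, 33, 28, u), (19, 26, 33, 33, 35, u), (25, 17, 14, 23, 21, k), (25, 17, 14, 23, 21, t), (25, 17, 14, 23, 25, k), (25, 17, 14, 23, 25, t), (25, 28, 13, 26, 21, y), (25, 28, 13, 26, 25, y), (4, 27, 25, 6, 3, a), (4, 27, 25, 6, 6, a)}
π_{B, D, E, G} gives {(a, 3, 25, 6), (a, 6, 25, 6), (k, 17, 14, 17), (k, 21, 14, 23), (k, 25, 14, 23), (k, 28, 14, 17), (k, 35, 14, 17), (t, 17, 14, 17), (t, 21, 14, 23), (t, 25, 14, 23), (t, 28, 14, 17), (t, 35, 14, 17), (u, 17, 33, 33), (u, 28, 33, 33), (u, 35, 33, 33), (y, 21, 13, 26), (y, 25, 13, 26)}.
Apply σ_{E ≤ 25}; surviving tuples: {(a, 3, 25, 6), (a, 6, 25, 6), (k, 17, 14, 17), (k, 21, 14, 23), (k, 25, 14, 23), (k, 28, 14, 17), (k, 35, 14, 17), (t, 17, 14, 17), (t, 21, 14, 23), (t, 25, 14, 23), (t, 28, 14, 17), (t, 35, 14, 17), (y, 21, 13, 26), (y, 25, 13, 26)}
π_{D, E, G} gives {(17, 14, 17), (21, 13, 26), (21, 14, 23), (25, 13, 26), (25, 14, 23), (28, 14, 17), (3, 25, 6), (35, 14, 17), (6, 25, 6)} (5 duplicate(s) eliminated).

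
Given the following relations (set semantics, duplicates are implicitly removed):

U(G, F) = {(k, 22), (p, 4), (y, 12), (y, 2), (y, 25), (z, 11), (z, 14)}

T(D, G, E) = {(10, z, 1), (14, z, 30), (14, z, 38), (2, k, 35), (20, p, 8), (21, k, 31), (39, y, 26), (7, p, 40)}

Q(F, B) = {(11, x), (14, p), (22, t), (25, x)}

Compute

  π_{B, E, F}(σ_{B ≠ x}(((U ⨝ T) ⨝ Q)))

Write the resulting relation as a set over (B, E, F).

{(p, 1, 14), (p, 30, 14), (p, 38, 14), (t, 31, 22), (t, 35, 22)}

Natural join on G: {(k, 22, 2, 35), (k, 22, 21, 31), (p, 4, 20, 8), (p, 4, 7, 40), (y, 12, 39, 26), (y, 2, 39, 26), (y, 25, 39, 26), (z, 11, 10, 1), (z, 11, 14, 30), (z, 11, 14, 38), (z, 14, 10, 1), (z, 14, 14, 30), (z, 14, 14, 38)}
Natural join on F: {(k, 22, 2, 35, t), (k, 22, 21, 31, t), (y, 25, 39, 26, x), (z, 11, 10, 1, x), (z, 11, 14, 30, x), (z, 11, 14, 38, x), (z, 14, 10, 1, p), (z, 14, 14, 30, p), (z, 14, 14, 38, p)}
Apply σ_{B ≠ x}; surviving tuples: {(k, 22, 2, 35, t), (k, 22, 21, 31, t), (z, 14, 10, 1, p), (z, 14, 14, 30, p), (z, 14, 14, 38, p)}
Keep only column(s) B, E, F: {(p, 1, 14), (p, 30, 14), (p, 38, 14), (t, 31, 22), (t, 35, 22)}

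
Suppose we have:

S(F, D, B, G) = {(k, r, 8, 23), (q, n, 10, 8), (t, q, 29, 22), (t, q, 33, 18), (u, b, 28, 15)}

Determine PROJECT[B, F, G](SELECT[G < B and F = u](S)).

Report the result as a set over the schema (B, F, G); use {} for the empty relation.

{(28, u, 15)}

Selection G < B and F = u: {(u, b, 28, 15)}
Keep only column(s) B, F, G: {(28, u, 15)}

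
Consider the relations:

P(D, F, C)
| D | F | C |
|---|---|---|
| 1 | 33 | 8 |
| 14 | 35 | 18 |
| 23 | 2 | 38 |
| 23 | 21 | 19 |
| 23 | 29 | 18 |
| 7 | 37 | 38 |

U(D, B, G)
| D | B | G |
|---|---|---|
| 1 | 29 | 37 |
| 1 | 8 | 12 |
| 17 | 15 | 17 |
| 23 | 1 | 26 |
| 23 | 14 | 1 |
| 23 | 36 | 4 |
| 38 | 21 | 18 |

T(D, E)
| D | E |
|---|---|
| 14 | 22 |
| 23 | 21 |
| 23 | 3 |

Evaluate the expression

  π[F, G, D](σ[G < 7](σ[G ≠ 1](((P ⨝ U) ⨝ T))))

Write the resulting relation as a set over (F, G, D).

P ⋈ U (natural join on D): {(1, 33, 8, 29, 37), (1, 33, 8, 8, 12), (23, 2, 38, 1, 26), (23, 2, 38, 14, 1), (23, 2, 38, 36, 4), (23, 21, 19, 1, 26), (23, 21, 19, 14, 1), (23, 21, 19, 36, 4), (23, 29, 18, 1, 26), (23, 29, 18, 14, 1), (23, 29, 18, 36, 4)}
(P ⨝ U) ⋈ T (natural join on D): {(23, 2, 38, 1, 26, 21), (23, 2, 38, 1, 26, 3), (23, 2, 38, 14, 1, 21), (23, 2, 38, 14, 1, 3), (23, 2, 38, 36, 4, 21), (23, 2, 38, 36, 4, 3), (23, 21, 19, 1, 26, 21), (23, 21, 19, 1, 26, 3), (23, 21, 19, 14, 1, 21), (23, 21, 19, 14, 1, 3), (23, 21, 19, 36, 4, 21), (23, 21, 19, 36, 4, 3), (23, 29, 18, 1, 26, 21), (23, 29, 18, 1, 26, 3), (23, 29, 18, 14, 1, 21), (23, 29, 18, 14, 1, 3), (23, 29, 18, 36, 4, 21), (23, 29, 18, 36, 4, 3)}
Selection G ≠ 1: {(23, 2, 38, 1, 26, 21), (23, 2, 38, 1, 26, 3), (23, 2, 38, 36, 4, 21), (23, 2, 38, 36, 4, 3), (23, 21, 19, 1, 26, 21), (23, 21, 19, 1, 26, 3), (23, 21, 19, 36, 4, 21), (23, 21, 19, 36, 4, 3), (23, 29, 18, 1, 26, 21), (23, 29, 18, 1, 26, 3), (23, 29, 18, 36, 4, 21), (23, 29, 18, 36, 4, 3)}
Selection G < 7: {(23, 2, 38, 36, 4, 21), (23, 2, 38, 36, 4, 3), (23, 21, 19, 36, 4, 21), (23, 21, 19, 36, 4, 3), (23, 29, 18, 36, 4, 21), (23, 29, 18, 36, 4, 3)}
π_{F, G, D} gives {(2, 4, 23), (21, 4, 23), (29, 4, 23)} (3 duplicate(s) eliminated).

{(2, 4, 23), (21, 4, 23), (29, 4, 23)}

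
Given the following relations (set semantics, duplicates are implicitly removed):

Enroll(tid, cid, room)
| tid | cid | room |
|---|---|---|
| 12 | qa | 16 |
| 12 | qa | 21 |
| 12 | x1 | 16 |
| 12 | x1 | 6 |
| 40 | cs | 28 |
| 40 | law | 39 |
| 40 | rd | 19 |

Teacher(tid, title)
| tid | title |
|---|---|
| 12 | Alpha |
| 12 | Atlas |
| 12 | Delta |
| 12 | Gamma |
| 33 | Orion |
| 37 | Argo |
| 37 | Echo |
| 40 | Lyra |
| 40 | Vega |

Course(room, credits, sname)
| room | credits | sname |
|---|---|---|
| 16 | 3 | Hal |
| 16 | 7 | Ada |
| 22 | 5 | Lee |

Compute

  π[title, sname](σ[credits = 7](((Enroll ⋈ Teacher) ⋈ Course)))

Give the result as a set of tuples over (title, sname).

{(Alpha, Ada), (Atlas, Ada), (Delta, Ada), (Gamma, Ada)}

Joining Enroll and Teacher on tid yields {(12, qa, 16, Alpha), (12, qa, 16, Atlas), (12, qa, 16, Delta), (12, qa, 16, Gamma), (12, qa, 21, Alpha), (12, qa, 21, Atlas), (12, qa, 21, Delta), (12, qa, 21, Gamma), (12, x1, 16, Alpha), (12, x1, 16, Atlas), (12, x1, 16, Delta), (12, x1, 16, Gamma), (12, x1, 6, Alpha), (12, x1, 6, Atlas), (12, x1, 6, Delta), (12, x1, 6, Gamma), (40, cs, 28, Lyra), (40, cs, 28, Vega), (40, law, 39, Lyra), (40, law, 39, Vega), (40, rd, 19, Lyra), (40, rd, 19, Vega)}.
Joining (Enroll ⋈ Teacher) and Course on room yields {(12, qa, 16, Alpha, 3, Hal), (12, qa, 16, Alpha, 7, Ada), (12, qa, 16, Atlas, 3, Hal), (12, qa, 16, Atlas, 7, Ada), (12, qa, 16, Delta, 3, Hal), (12, qa, 16, Delta, 7, Ada), (12, qa, 16, Gamma, 3, Hal), (12, qa, 16, Gamma, 7, Ada), (12, x1, 16, Alpha, 3, Hal), (12, x1, 16, Alpha, 7, Ada), (12, x1, 16, Atlas, 3, Hal), (12, x1, 16, Atlas, 7, Ada), (12, x1, 16, Delta, 3, Hal), (12, x1, 16, Delta, 7, Ada), (12, x1, 16, Gamma, 3, Hal), (12, x1, 16, Gamma, 7, Ada)}.
Filtering on credits = 7 leaves {(12, qa, 16, Alpha, 7, Ada), (12, qa, 16, Atlas, 7, Ada), (12, qa, 16, Delta, 7, Ada), (12, qa, 16, Gamma, 7, Ada), (12, x1, 16, Alpha, 7, Ada), (12, x1, 16, Atlas, 7, Ada), (12, x1, 16, Delta, 7, Ada), (12, x1, 16, Gamma, 7, Ada)}.
Keep only column(s) title, sname (4 duplicate(s) eliminated): {(Alpha, Ada), (Atlas, Ada), (Delta, Ada), (Gamma, Ada)}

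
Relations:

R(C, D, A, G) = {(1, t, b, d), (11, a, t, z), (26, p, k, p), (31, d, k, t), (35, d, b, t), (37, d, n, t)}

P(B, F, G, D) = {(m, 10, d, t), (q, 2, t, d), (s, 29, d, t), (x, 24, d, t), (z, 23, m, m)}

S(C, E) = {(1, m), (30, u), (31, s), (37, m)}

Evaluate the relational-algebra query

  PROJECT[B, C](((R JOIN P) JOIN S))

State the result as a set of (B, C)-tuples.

{(m, 1), (q, 31), (q, 37), (s, 1), (x, 1)}

R ⋈ P (natural join on D, G): {(1, t, b, d, m, 10), (1, t, b, d, s, 29), (1, t, b, d, x, 24), (31, d, k, t, q, 2), (35, d, b, t, q, 2), (37, d, n, t, q, 2)}
(R JOIN P) ⋈ S (natural join on C): {(1, t, b, d, m, 10, m), (1, t, b, d, s, 29, m), (1, t, b, d, x, 24, m), (31, d, k, t, q, 2, s), (37, d, n, t, q, 2, m)}
Keep only column(s) B, C: {(m, 1), (q, 31), (q, 37), (s, 1), (x, 1)}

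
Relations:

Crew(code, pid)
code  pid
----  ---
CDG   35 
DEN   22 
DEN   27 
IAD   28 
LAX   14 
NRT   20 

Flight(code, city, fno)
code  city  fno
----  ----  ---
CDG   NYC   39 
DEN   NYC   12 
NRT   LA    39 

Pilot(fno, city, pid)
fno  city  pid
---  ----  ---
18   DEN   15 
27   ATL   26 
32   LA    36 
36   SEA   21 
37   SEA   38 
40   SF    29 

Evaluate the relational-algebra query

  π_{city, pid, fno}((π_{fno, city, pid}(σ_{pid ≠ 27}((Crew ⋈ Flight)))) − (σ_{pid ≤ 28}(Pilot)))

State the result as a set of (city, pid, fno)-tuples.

Joining Crew and Flight on code yields {(CDG, 35, NYC, 39), (DEN, 22, NYC, 12), (DEN, 27, NYC, 12), (NRT, 20, LA, 39)}.
σ[pid ≠ 27]: keep tuples satisfying pid ≠ 27 → {(CDG, 35, NYC, 39), (DEN, 22, NYC, 12), (NRT, 20, LA, 39)}
π_{fno, city, pid} gives {(12, NYC, 22), (39, LA, 20), (39, NYC, 35)}.
σ[pid ≤ 28]: keep tuples satisfying pid ≤ 28 → {(18, DEN, 15), (27, ATL, 26), (36, SEA, 21)}
Set difference of the two operands is {(12, NYC, 22), (39, LA, 20), (39, NYC, 35)}.
π_{city, pid, fno} gives {(LA, 20, 39), (NYC, 22, 12), (NYC, 35, 39)}.

{(LA, 20, 39), (NYC, 22, 12), (NYC, 35, 39)}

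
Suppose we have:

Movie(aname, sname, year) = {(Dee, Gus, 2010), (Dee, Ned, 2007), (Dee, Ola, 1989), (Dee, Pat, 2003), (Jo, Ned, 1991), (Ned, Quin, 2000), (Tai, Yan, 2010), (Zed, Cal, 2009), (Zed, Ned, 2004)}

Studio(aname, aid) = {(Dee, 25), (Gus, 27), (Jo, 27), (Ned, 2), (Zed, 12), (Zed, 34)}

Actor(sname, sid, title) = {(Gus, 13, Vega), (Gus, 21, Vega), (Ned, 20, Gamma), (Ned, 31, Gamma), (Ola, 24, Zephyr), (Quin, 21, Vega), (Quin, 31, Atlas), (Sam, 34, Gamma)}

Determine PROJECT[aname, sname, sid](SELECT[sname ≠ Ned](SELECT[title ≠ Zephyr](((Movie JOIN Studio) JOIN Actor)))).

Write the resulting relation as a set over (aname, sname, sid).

{(Dee, Gus, 13), (Dee, Gus, 21), (Ned, Quin, 21), (Ned, Quin, 31)}

Natural join on aname: {(Dee, Gus, 2010, 25), (Dee, Ned, 2007, 25), (Dee, Ola, 1989, 25), (Dee, Pat, 2003, 25), (Jo, Ned, 1991, 27), (Ned, Quin, 2000, 2), (Zed, Cal, 2009, 12), (Zed, Cal, 2009, 34), (Zed, Ned, 2004, 12), (Zed, Ned, 2004, 34)}
Natural join on sname: {(Dee, Gus, 2010, 25, 13, Vega), (Dee, Gus, 2010, 25, 21, Vega), (Dee, Ned, 2007, 25, 20, Gamma), (Dee, Ned, 2007, 25, 31, Gamma), (Dee, Ola, 1989, 25, 24, Zephyr), (Jo, Ned, 1991, 27, 20, Gamma), (Jo, Ned, 1991, 27, 31, Gamma), (Ned, Quin, 2000, 2, 21, Vega), (Ned, Quin, 2000, 2, 31, Atlas), (Zed, Ned, 2004, 12, 20, Gamma), (Zed, Ned, 2004, 12, 31, Gamma), (Zed, Ned, 2004, 34, 20, Gamma), (Zed, Ned, 2004, 34, 31, Gamma)}
Selection title ≠ Zephyr: {(Dee, Gus, 2010, 25, 13, Vega), (Dee, Gus, 2010, 25, 21, Vega), (Dee, Ned, 2007, 25, 20, Gamma), (Dee, Ned, 2007, 25, 31, Gamma), (Jo, Ned, 1991, 27, 20, Gamma), (Jo, Ned, 1991, 27, 31, Gamma), (Ned, Quin, 2000, 2, 21, Vega), (Ned, Quin, 2000, 2, 31, Atlas), (Zed, Ned, 2004, 12, 20, Gamma), (Zed, Ned, 2004, 12, 31, Gamma), (Zed, Ned, 2004, 34, 20, Gamma), (Zed, Ned, 2004, 34, 31, Gamma)}
Selection sname ≠ Ned: {(Dee, Gus, 2010, 25, 13, Vega), (Dee, Gus, 2010, 25, 21, Vega), (Ned, Quin, 2000, 2, 21, Vega), (Ned, Quin, 2000, 2, 31, Atlas)}
Projecting to aname, sname, sid: {(Dee, Gus, 13), (Dee, Gus, 21), (Ned, Quin, 21), (Ned, Quin, 31)}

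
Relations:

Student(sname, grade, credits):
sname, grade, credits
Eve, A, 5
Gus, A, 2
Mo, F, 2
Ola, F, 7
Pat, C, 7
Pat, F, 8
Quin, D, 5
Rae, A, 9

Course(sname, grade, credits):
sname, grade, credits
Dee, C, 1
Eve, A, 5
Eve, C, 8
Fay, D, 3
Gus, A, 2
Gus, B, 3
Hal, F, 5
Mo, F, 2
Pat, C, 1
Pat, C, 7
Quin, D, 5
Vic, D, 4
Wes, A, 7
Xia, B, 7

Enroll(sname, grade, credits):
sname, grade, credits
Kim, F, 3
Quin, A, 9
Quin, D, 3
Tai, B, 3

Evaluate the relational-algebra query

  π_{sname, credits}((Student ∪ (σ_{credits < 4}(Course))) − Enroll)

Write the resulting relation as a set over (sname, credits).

{(Dee, 1), (Eve, 5), (Fay, 3), (Gus, 2), (Gus, 3), (Mo, 2), (Ola, 7), (Pat, 1), (Pat, 7), (Pat, 8), (Quin, 5), (Rae, 9)}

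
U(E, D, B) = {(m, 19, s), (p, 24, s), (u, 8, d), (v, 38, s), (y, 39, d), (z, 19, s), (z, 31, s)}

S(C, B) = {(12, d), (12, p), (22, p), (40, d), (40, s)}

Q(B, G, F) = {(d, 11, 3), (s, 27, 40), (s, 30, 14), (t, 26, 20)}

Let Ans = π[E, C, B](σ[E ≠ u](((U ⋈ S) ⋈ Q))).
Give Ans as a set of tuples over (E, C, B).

{(m, 40, s), (p, 40, s), (v, 40, s), (y, 12, d), (y, 40, d), (z, 40, s)}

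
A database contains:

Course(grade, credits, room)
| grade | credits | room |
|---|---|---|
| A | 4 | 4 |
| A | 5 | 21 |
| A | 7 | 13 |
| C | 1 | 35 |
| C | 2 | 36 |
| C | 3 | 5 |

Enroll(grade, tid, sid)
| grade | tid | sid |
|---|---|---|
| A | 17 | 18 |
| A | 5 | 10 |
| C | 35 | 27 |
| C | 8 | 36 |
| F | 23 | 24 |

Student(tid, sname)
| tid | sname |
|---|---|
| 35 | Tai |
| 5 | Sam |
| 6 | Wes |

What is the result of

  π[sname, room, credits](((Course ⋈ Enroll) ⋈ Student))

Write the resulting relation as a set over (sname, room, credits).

{(Sam, 13, 7), (Sam, 21, 5), (Sam, 4, 4), (Tai, 35, 1), (Tai, 36, 2), (Tai, 5, 3)}

Course ⋈ Enroll (natural join on grade): {(A, 4, 4, 17, 18), (A, 4, 4, 5, 10), (A, 5, 21, 17, 18), (A, 5, 21, 5, 10), (A, 7, 13, 17, 18), (A, 7, 13, 5, 10), (C, 1, 35, 35, 27), (C, 1, 35, 8, 36), (C, 2, 36, 35, 27), (C, 2, 36, 8, 36), (C, 3, 5, 35, 27), (C, 3, 5, 8, 36)}
(Course ⋈ Enroll) ⋈ Student (natural join on tid): {(A, 4, 4, 5, 10, Sam), (A, 5, 21, 5, 10, Sam), (A, 7, 13, 5, 10, Sam), (C, 1, 35, 35, 27, Tai), (C, 2, 36, 35, 27, Tai), (C, 3, 5, 35, 27, Tai)}
Projecting to sname, room, credits: {(Sam, 13, 7), (Sam, 21, 5), (Sam, 4, 4), (Tai, 35, 1), (Tai, 36, 2), (Tai, 5, 3)}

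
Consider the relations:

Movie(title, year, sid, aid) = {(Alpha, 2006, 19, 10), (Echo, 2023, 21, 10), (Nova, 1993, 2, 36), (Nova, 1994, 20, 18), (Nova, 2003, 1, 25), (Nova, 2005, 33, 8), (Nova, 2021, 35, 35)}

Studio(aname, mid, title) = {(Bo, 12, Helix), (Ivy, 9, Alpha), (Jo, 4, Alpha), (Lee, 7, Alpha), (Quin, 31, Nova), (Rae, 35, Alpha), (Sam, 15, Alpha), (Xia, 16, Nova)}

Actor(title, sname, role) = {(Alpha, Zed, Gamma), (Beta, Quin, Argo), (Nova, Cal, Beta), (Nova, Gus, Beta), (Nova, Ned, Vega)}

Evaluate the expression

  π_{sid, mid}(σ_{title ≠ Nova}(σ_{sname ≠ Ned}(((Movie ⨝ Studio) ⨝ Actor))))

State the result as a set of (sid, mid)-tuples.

{(19, 15), (19, 35), (19, 4), (19, 7), (19, 9)}

Movie ⋈ Studio (natural join on title): {(Alpha, 2006, 19, 10, Ivy, 9), (Alpha, 2006, 19, 10, Jo, 4), (Alpha, 2006, 19, 10, Lee, 7), (Alpha, 2006, 19, 10, Rae, 35), (Alpha, 2006, 19, 10, Sam, 15), (Nova, 1993, 2, 36, Quin, 31), (Nova, 1993, 2, 36, Xia, 16), (Nova, 1994, 20, 18, Quin, 31), (Nova, 1994, 20, 18, Xia, 16), (Nova, 2003, 1, 25, Quin, 31), (Nova, 2003, 1, 25, Xia, 16), (Nova, 2005, 33, 8, Quin, 31), (Nova, 2005, 33, 8, Xia, 16), (Nova, 2021, 35, 35, Quin, 31), (Nova, 2021, 35, 35, Xia, 16)}
(Movie ⨝ Studio) ⋈ Actor (natural join on title): {(Alpha, 2006, 19, 10, Ivy, 9, Zed, Gamma), (Alpha, 2006, 19, 10, Jo, 4, Zed, Gamma), (Alpha, 2006, 19, 10, Lee, 7, Zed, Gamma), (Alpha, 2006, 19, 10, Rae, 35, Zed, Gamma), (Alpha, 2006, 19, 10, Sam, 15, Zed, Gamma), (Nova, 1993, 2, 36, Quin, 31, Cal, Beta), (Nova, 1993, 2, 36, Quin, 31, Gus, Beta), (Nova, 1993, 2, 36, Quin, 31, Ned, Vega), (Nova, 1993, 2, 36, Xia, 16, Cal, Beta), (Nova, 1993, 2, 36, Xia, 16, Gus, Beta), (Nova, 1993, 2, 36, Xia, 16, Ned, Vega), (Nova, 1994, 20, 18, Quin, 31, Cal, Beta), (Nova, 1994, 20, 18, Quin, 31, Gus, Beta), (Nova, 1994, 20, 18, Quin, 31, Ned, Vega), (Nova, 1994, 20, 18, Xia, 16, Cal, Beta), (Nova, 1994, 20, 18, Xia, 16, Gus, Beta), (Nova, 1994, 20, 18, Xia, 16, Ned, Vega), (Nova, 2003, 1, 25, Quin, 31, Cal, Beta), (Nova, 2003, 1, 25, Quin, 31, Gus, Beta), (Nova, 2003, 1, 25, Quin, 31, Ned, Vega), (Nova, 2003, 1, 25, Xia, 16, Cal, Beta), (Nova, 2003, 1, 25, Xia, 16, Gus, Beta), (Nova, 2003, 1, 25, Xia, 16, Ned, Vega), (Nova, 2005, 33, 8, Quin, 31, Cal, Beta), (Nova, 2005, 33, 8, Quin, 31, Gus, Beta), (Nova, 2005, 33, 8, Quin, 31, Ned, Vega), (Nova, 2005, 33, 8, Xia, 16, Cal, Beta), (Nova, 2005, 33, 8, Xia, 16, Gus, Beta), (Nova, 2005, 33, 8, Xia, 16, Ned, Vega), (Nova, 2021, 35, 35, Quin, 31, Cal, Beta), (Nova, 2021, 35, 35, Quin, 31, Gus, Beta), (Nova, 2021, 35, 35, Quin, 31, Ned, Vega), (Nova, 2021, 35, 35, Xia, 16, Cal, Beta), (Nova, 2021, 35, 35, Xia, 16, Gus, Beta), (Nova, 2021, 35, 35, Xia, 16, Ned, Vega)}
σ[sname ≠ Ned]: keep tuples satisfying sname ≠ Ned → {(Alpha, 2006, 19, 10, Ivy, 9, Zed, Gamma), (Alpha, 2006, 19, 10, Jo, 4, Zed, Gamma), (Alpha, 2006, 19, 10, Lee, 7, Zed, Gamma), (Alpha, 2006, 19, 10, Rae, 35, Zed, Gamma), (Alpha, 2006, 19, 10, Sam, 15, Zed, Gamma), (Nova, 1993, 2, 36, Quin, 31, Cal, Beta), (Nova, 1993, 2, 36, Quin, 31, Gus, Beta), (Nova, 1993, 2, 36, Xia, 16, Cal, Beta), (Nova, 1993, 2, 36, Xia, 16, Gus, Beta), (Nova, 1994, 20, 18, Quin, 31, Cal, Beta), (Nova, 1994, 20, 18, Quin, 31, Gus, Beta), (Nova, 1994, 20, 18, Xia, 16, Cal, Beta), (Nova, 1994, 20, 18, Xia, 16, Gus, Beta), (Nova, 2003, 1, 25, Quin, 31, Cal, Beta), (Nova, 2003, 1, 25, Quin, 31, Gus, Beta), (Nova, 2003, 1, 25, Xia, 16, Cal, Beta), (Nova, 2003, 1, 25, Xia, 16, Gus, Beta), (Nova, 2005, 33, 8, Quin, 31, Cal, Beta), (Nova, 2005, 33, 8, Quin, 31, Gus, Beta), (Nova, 2005, 33, 8, Xia, 16, Cal, Beta), (Nova, 2005, 33, 8, Xia, 16, Gus, Beta), (Nova, 2021, 35, 35, Quin, 31, Cal, Beta), (Nova, 2021, 35, 35, Quin, 31, Gus, Beta), (Nova, 2021, 35, 35, Xia, 16, Cal, Beta), (Nova, 2021, 35, 35, Xia, 16, Gus, Beta)}
σ[title ≠ Nova]: keep tuples satisfying title ≠ Nova → {(Alpha, 2006, 19, 10, Ivy, 9, Zed, Gamma), (Alpha, 2006, 19, 10, Jo, 4, Zed, Gamma), (Alpha, 2006, 19, 10, Lee, 7, Zed, Gamma), (Alpha, 2006, 19, 10, Rae, 35, Zed, Gamma), (Alpha, 2006, 19, 10, Sam, 15, Zed, Gamma)}
π[sid, mid]: project onto (sid, mid) → {(19, 15), (19, 35), (19, 4), (19, 7), (19, 9)}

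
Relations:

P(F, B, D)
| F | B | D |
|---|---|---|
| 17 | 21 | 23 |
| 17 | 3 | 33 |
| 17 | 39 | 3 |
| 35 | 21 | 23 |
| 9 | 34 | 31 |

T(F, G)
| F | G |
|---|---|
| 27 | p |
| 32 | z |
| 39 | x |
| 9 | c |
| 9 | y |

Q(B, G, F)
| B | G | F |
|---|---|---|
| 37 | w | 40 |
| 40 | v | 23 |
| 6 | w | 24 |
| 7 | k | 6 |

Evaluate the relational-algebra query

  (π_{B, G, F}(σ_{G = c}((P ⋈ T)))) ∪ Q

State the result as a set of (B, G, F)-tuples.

{(34, c, 9), (37, w, 40), (40, v, 23), (6, w, 24), (7, k, 6)}

P ⋈ T (natural join on F): {(9, 34, 31, c), (9, 34, 31, y)}
Selection G = c: {(9, 34, 31, c)}
Keep only column(s) B, G, F: {(34, c, 9)}
Set union of the two operands is {(34, c, 9), (37, w, 40), (40, v, 23), (6, w, 24), (7, k, 6)}.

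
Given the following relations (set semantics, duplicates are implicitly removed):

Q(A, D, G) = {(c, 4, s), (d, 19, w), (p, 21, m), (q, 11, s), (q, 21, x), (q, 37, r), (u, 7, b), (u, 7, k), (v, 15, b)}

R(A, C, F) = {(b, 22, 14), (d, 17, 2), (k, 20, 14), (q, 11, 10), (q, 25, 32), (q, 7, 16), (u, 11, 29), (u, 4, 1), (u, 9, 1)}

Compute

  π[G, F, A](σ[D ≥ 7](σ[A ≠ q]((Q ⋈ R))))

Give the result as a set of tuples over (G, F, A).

Q ⋈ R (natural join on A): {(d, 19, w, 17, 2), (q, 11, s, 11, 10), (q, 11, s, 25, 32), (q, 11, s, 7, 16), (q, 21, x, 11, 10), (q, 21, x, 25, 32), (q, 21, x, 7, 16), (q, 37, r, 11, 10), (q, 37, r, 25, 32), (q, 37, r, 7, 16), (u, 7, b, 11, 29), (u, 7, b, 4, 1), (u, 7, b, 9, 1), (u, 7, k, 11, 29), (u, 7, k, 4, 1), (u, 7, k, 9, 1)}
σ[A ≠ q]: keep tuples satisfying A ≠ q → {(d, 19, w, 17, 2), (u, 7, b, 11, 29), (u, 7, b, 4, 1), (u, 7, b, 9, 1), (u, 7, k, 11, 29), (u, 7, k, 4, 1), (u, 7, k, 9, 1)}
σ[D ≥ 7]: keep tuples satisfying D ≥ 7 → {(d, 19, w, 17, 2), (u, 7, b, 11, 29), (u, 7, b, 4, 1), (u, 7, b, 9, 1), (u, 7, k, 11, 29), (u, 7, k, 4, 1), (u, 7, k, 9, 1)}
Projecting to G, F, A (2 duplicate(s) eliminated): {(b, 1, u), (b, 29, u), (k, 1, u), (k, 29, u), (w, 2, d)}

{(b, 1, u), (b, 29, u), (k, 1, u), (k, 29, u), (w, 2, d)}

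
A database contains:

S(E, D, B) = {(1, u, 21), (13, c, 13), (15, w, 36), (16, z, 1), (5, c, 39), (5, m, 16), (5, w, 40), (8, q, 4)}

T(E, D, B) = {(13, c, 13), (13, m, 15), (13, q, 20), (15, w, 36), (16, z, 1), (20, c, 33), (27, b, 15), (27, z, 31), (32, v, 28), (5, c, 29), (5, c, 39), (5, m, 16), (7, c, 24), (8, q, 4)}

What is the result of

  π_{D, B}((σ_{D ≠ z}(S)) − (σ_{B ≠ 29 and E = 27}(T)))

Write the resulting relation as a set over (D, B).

{(c, 13), (c, 39), (m, 16), (q, 4), (u, 21), (w, 36), (w, 40)}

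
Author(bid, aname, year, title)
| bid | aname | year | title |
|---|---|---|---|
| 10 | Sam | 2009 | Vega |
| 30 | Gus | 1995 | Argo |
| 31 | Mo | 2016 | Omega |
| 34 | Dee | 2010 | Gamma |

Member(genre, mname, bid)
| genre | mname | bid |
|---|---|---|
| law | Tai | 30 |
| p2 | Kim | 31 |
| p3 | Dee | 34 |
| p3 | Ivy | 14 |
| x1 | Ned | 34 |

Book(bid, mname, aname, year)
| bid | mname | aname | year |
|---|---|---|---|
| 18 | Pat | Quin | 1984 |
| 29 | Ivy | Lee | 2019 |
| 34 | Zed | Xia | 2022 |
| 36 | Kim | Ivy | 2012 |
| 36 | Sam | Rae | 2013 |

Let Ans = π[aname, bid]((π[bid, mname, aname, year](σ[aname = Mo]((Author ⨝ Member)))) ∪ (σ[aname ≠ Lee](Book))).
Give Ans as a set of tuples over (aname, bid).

Author ⋈ Member (natural join on bid): {(30, Gus, 1995, Argo, law, Tai), (31, Mo, 2016, Omega, p2, Kim), (34, Dee, 2010, Gamma, p3, Dee), (34, Dee, 2010, Gamma, x1, Ned)}
σ[aname = Mo]: keep tuples satisfying aname = Mo → {(31, Mo, 2016, Omega, p2, Kim)}
Projecting to bid, mname, aname, year: {(31, Kim, Mo, 2016)}
σ[aname ≠ Lee]: keep tuples satisfying aname ≠ Lee → {(18, Pat, Quin, 1984), (34, Zed, Xia, 2022), (36, Kim, Ivy, 2012), (36, Sam, Rae, 2013)}
Taking the union: {(18, Pat, Quin, 1984), (31, Kim, Mo, 2016), (34, Zed, Xia, 2022), (36, Kim, Ivy, 2012), (36, Sam, Rae, 2013)}
Projecting to aname, bid: {(Ivy, 36), (Mo, 31), (Quin, 18), (Rae, 36), (Xia, 34)}

{(Ivy, 36), (Mo, 31), (Quin, 18), (Rae, 36), (Xia, 34)}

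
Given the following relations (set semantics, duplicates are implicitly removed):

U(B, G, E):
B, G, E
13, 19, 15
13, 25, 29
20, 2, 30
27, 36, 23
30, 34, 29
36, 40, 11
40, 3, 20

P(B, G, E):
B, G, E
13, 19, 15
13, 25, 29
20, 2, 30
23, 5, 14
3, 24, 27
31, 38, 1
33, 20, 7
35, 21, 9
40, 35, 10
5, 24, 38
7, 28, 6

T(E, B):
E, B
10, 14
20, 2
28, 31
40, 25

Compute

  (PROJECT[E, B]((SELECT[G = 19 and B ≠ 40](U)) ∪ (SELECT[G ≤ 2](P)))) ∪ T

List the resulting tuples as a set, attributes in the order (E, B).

{(10, 14), (15, 13), (20, 2), (28, 31), (30, 20), (40, 25)}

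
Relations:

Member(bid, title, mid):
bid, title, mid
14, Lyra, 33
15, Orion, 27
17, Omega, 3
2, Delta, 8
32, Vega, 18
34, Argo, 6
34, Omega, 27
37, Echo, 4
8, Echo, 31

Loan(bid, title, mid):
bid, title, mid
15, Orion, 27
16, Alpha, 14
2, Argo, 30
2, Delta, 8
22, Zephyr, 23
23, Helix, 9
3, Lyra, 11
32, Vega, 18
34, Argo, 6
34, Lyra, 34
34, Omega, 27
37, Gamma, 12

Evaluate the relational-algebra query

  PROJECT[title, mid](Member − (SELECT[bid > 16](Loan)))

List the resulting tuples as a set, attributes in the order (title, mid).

{(Delta, 8), (Echo, 31), (Echo, 4), (Lyra, 33), (Omega, 3), (Orion, 27)}

Apply σ_{bid > 16}; surviving tuples: {(22, Zephyr, 23), (23, Helix, 9), (32, Vega, 18), (34, Argo, 6), (34, Lyra, 34), (34, Omega, 27), (37, Gamma, 12)}
Taking the difference: {(14, Lyra, 33), (15, Orion, 27), (17, Omega, 3), (2, Delta, 8), (37, Echo, 4), (8, Echo, 31)}
Projecting to title, mid: {(Delta, 8), (Echo, 31), (Echo, 4), (Lyra, 33), (Omega, 3), (Orion, 27)}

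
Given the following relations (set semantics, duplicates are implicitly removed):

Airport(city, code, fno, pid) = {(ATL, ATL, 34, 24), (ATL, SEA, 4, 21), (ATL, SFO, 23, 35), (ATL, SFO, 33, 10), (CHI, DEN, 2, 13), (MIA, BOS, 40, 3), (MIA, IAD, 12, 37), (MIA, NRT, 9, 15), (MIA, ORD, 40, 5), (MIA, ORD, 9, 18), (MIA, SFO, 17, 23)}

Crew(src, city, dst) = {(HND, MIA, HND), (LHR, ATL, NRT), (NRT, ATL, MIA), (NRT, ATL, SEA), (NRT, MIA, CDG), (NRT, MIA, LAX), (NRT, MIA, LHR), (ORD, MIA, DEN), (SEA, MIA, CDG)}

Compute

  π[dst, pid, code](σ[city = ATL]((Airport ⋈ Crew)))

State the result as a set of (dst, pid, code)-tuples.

Joining Airport and Crew on city yields {(ATL, ATL, 34, 24, LHR, NRT), (ATL, ATL, 34, 24, NRT, MIA), (ATL, ATL, 34, 24, NRT, SEA), (ATL, SEA, 4, 21, LHR, NRT), (ATL, SEA, 4, 21, NRT, MIA), (ATL, SEA, 4, 21, NRT, SEA), (ATL, SFO, 23, 35, LHR, NRT), (ATL, SFO, 23, 35, NRT, MIA), (ATL, SFO, 23, 35, NRT, SEA), (ATL, SFO, 33, 10, LHR, NRT), (ATL, SFO, 33, 10, NRT, MIA), (ATL, SFO, 33, 10, NRT, SEA), (MIA, BOS, 40, 3, HND, HND), (MIA, BOS, 40, 3, NRT, CDG), (MIA, BOS, 40, 3, NRT, LAX), (MIA, BOS, 40, 3, NRT, LHR), (MIA, BOS, 40, 3, ORD, DEN), (MIA, BOS, 40, 3, SEA, CDG), (MIA, IAD, 12, 37, HND, HND), (MIA, IAD, 12, 37, NRT, CDG), (MIA, IAD, 12, 37, NRT, LAX), (MIA, IAD, 12, 37, NRT, LHR), (MIA, IAD, 12, 37, ORD, DEN), (MIA, IAD, 12, 37, SEA, CDG), (MIA, NRT, 9, 15, HND, HND), (MIA, NRT, 9, 15, NRT, CDG), (MIA, NRT, 9, 15, NRT, LAX), (MIA, NRT, 9, 15, NRT, LHR), (MIA, NRT, 9, 15, ORD, DEN), (MIA, NRT, 9, 15, SEA, CDG), (MIA, ORD, 40, 5, HND, HND), (MIA, ORD, 40, 5, NRT, CDG), (MIA, ORD, 40, 5, NRT, LAX), (MIA, ORD, 40, 5, NRT, LHR), (MIA, ORD, 40, 5, ORD, DEN), (MIA, ORD, 40, 5, SEA, CDG), (MIA, ORD, 9, 18, HND, HND), (MIA, ORD, 9, 18, NRT, CDG), (MIA, ORD, 9, 18, NRT, LAX), (MIA, ORD, 9, 18, NRT, LHR), (MIA, ORD, 9, 18, ORD, DEN), (MIA, ORD, 9, 18, SEA, CDG), (MIA, SFO, 17, 23, HND, HND), (MIA, SFO, 17, 23, NRT, CDG), (MIA, SFO, 17, 23, NRT, LAX), (MIA, SFO, 17, 23, NRT, LHR), (MIA, SFO, 17, 23, ORD, DEN), (MIA, SFO, 17, 23, SEA, CDG)}.
σ[city = ATL]: keep tuples satisfying city = ATL → {(ATL, ATL, 34, 24, LHR, NRT), (ATL, ATL, 34, 24, NRT, MIA), (ATL, ATL, 34, 24, NRT, SEA), (ATL, SEA, 4, 21, LHR, NRT), (ATL, SEA, 4, 21, NRT, MIA), (ATL, SEA, 4, 21, NRT, SEA), (ATL, SFO, 23, 35, LHR, NRT), (ATL, SFO, 23, 35, NRT, MIA), (ATL, SFO, 23, 35, NRT, SEA), (ATL, SFO, 33, 10, LHR, NRT), (ATL, SFO, 33, 10, NRT, MIA), (ATL, SFO, 33, 10, NRT, SEA)}
π[dst, pid, code]: project onto (dst, pid, code) → {(MIA, 10, SFO), (MIA, 21, SEA), (MIA, 24, ATL), (MIA, 35, SFO), (NRT, 10, SFO), (NRT, 21, SEA), (NRT, 24, ATL), (NRT, 35, SFO), (SEA, 10, SFO), (SEA, 21, SEA), (SEA, 24, ATL), (SEA, 35, SFO)}

{(MIA, 10, SFO), (MIA, 21, SEA), (MIA, 24, ATL), (MIA, 35, SFO), (NRT, 10, SFO), (NRT, 21, SEA), (NRT, 24, ATL), (NRT, 35, SFO), (SEA, 10, SFO), (SEA, 21, SEA), (SEA, 24, ATL), (SEA, 35, SFO)}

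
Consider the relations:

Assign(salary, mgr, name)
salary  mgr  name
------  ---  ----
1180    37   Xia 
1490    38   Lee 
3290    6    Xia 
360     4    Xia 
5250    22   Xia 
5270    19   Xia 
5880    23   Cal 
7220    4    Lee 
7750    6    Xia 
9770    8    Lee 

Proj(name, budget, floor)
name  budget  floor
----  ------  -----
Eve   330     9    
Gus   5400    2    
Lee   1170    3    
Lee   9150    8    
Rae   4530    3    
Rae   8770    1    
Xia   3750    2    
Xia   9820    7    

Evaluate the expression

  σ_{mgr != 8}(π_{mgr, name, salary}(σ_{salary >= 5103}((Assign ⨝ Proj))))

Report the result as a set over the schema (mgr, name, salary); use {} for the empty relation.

{(19, Xia, 5270), (22, Xia, 5250), (4, Lee, 7220), (6, Xia, 7750)}

Assign ⋈ Proj (natural join on name): {(1180, 37, Xia, 3750, 2), (1180, 37, Xia, 9820, 7), (1490, 38, Lee, 1170, 3), (1490, 38, Lee, 9150, 8), (3290, 6, Xia, 3750, 2), (3290, 6, Xia, 9820, 7), (360, 4, Xia, 3750, 2), (360, 4, Xia, 9820, 7), (5250, 22, Xia, 3750, 2), (5250, 22, Xia, 9820, 7), (5270, 19, Xia, 3750, 2), (5270, 19, Xia, 9820, 7), (7220, 4, Lee, 1170, 3), (7220, 4, Lee, 9150, 8), (7750, 6, Xia, 3750, 2), (7750, 6, Xia, 9820, 7), (9770, 8, Lee, 1170, 3), (9770, 8, Lee, 9150, 8)}
Apply σ_{salary >= 5103}; surviving tuples: {(5250, 22, Xia, 3750, 2), (5250, 22, Xia, 9820, 7), (5270, 19, Xia, 3750, 2), (5270, 19, Xia, 9820, 7), (7220, 4, Lee, 1170, 3), (7220, 4, Lee, 9150, 8), (7750, 6, Xia, 3750, 2), (7750, 6, Xia, 9820, 7), (9770, 8, Lee, 1170, 3), (9770, 8, Lee, 9150, 8)}
π_{mgr, name, salary} gives {(19, Xia, 5270), (22, Xia, 5250), (4, Lee, 7220), (6, Xia, 7750), (8, Lee, 9770)} (5 duplicate(s) eliminated).
Apply σ_{mgr != 8}; surviving tuples: {(19, Xia, 5270), (22, Xia, 5250), (4, Lee, 7220), (6, Xia, 7750)}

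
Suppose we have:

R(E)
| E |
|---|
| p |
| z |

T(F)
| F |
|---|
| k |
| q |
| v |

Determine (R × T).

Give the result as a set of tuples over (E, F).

{(p, k), (p, q), (p, v), (z, k), (z, q), (z, v)}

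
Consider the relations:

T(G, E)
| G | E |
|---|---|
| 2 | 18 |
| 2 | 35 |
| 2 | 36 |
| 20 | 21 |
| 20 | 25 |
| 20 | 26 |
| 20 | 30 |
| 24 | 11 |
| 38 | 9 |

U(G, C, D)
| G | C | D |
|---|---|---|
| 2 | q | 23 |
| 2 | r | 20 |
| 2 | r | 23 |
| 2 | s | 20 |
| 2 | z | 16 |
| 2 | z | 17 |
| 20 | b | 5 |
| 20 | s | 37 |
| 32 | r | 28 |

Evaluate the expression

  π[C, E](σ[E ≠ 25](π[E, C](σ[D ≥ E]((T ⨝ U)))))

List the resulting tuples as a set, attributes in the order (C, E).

Joining T and U on G yields {(2, 18, q, 23), (2, 18, r, 20), (2, 18, r, 23), (2, 18, s, 20), (2, 18, z, 16), (2, 18, z, 17), (2, 35, q, 23), (2, 35, r, 20), (2, 35, r, 23), (2, 35, s, 20), (2, 35, z, 16), (2, 35, z, 17), (2, 36, q, 23), (2, 36, r, 20), (2, 36, r, 23), (2, 36, s, 20), (2, 36, z, 16), (2, 36, z, 17), (20, 21, b, 5), (20, 21, s, 37), (20, 25, b, 5), (20, 25, s, 37), (20, 26, b, 5), (20, 26, s, 37), (20, 30, b, 5), (20, 30, s, 37)}.
Selection D ≥ E: {(2, 18, q, 23), (2, 18, r, 20), (2, 18, r, 23), (2, 18, s, 20), (20, 21, s, 37), (20, 25, s, 37), (20, 26, s, 37), (20, 30, s, 37)}
π[E, C]: project onto (E, C) (1 duplicate(s) eliminated) → {(18, q), (18, r), (18, s), (21, s), (25, s), (26, s), (30, s)}
Selection E ≠ 25: {(18, q), (18, r), (18, s), (21, s), (26, s), (30, s)}
π[C, E]: project onto (C, E) → {(q, 18), (r, 18), (s, 18), (s, 21), (s, 26), (s, 30)}

{(q, 18), (r, 18), (s, 18), (s, 21), (s, 26), (s, 30)}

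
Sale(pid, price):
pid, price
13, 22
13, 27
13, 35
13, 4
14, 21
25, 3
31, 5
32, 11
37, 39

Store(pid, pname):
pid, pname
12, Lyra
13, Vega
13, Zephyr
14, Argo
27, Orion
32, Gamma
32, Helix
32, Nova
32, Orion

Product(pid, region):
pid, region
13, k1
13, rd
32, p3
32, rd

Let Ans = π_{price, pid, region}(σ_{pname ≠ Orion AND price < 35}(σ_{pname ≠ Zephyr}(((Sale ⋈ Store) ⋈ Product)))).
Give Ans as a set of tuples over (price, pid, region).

Sale ⋈ Store (natural join on pid): {(13, 22, Vega), (13, 22, Zephyr), (13, 27, Vega), (13, 27, Zephyr), (13, 35, Vega), (13, 35, Zephyr), (13, 4, Vega), (13, 4, Zephyr), (14, 21, Argo), (32, 11, Gamma), (32, 11, Helix), (32, 11, Nova), (32, 11, Orion)}
(Sale ⋈ Store) ⋈ Product (natural join on pid): {(13, 22, Vega, k1), (13, 22, Vega, rd), (13, 22, Zephyr, k1), (13, 22, Zephyr, rd), (13, 27, Vega, k1), (13, 27, Vega, rd), (13, 27, Zephyr, k1), (13, 27, Zephyr, rd), (13, 35, Vega, k1), (13, 35, Vega, rd), (13, 35, Zephyr, k1), (13, 35, Zephyr, rd), (13, 4, Vega, k1), (13, 4, Vega, rd), (13, 4, Zephyr, k1), (13, 4, Zephyr, rd), (32, 11, Gamma, p3), (32, 11, Gamma, rd), (32, 11, Helix, p3), (32, 11, Helix, rd), (32, 11, Nova, p3), (32, 11, Nova, rd), (32, 11, Orion, p3), (32, 11, Orion, rd)}
σ[pname ≠ Zephyr]: keep tuples satisfying pname ≠ Zephyr → {(13, 22, Vega, k1), (13, 22, Vega, rd), (13, 27, Vega, k1), (13, 27, Vega, rd), (13, 35, Vega, k1), (13, 35, Vega, rd), (13, 4, Vega, k1), (13, 4, Vega, rd), (32, 11, Gamma, p3), (32, 11, Gamma, rd), (32, 11, Helix, p3), (32, 11, Helix, rd), (32, 11, Nova, p3), (32, 11, Nova, rd), (32, 11, Orion, p3), (32, 11, Orion, rd)}
σ[pname ≠ Orion AND price < 35]: keep tuples satisfying pname ≠ Orion AND price < 35 → {(13, 22, Vega, k1), (13, 22, Vega, rd), (13, 27, Vega, k1), (13, 27, Vega, rd), (13, 4, Vega, k1), (13, 4, Vega, rd), (32, 11, Gamma, p3), (32, 11, Gamma, rd), (32, 11, Helix, p3), (32, 11, Helix, rd), (32, 11, Nova, p3), (32, 11, Nova, rd)}
Keep only column(s) price, pid, region (4 duplicate(s) eliminated): {(11, 32, p3), (11, 32, rd), (22, 13, k1), (22, 13, rd), (27, 13, k1), (27, 13, rd), (4, 13, k1), (4, 13, rd)}

{(11, 32, p3), (11, 32, rd), (22, 13, k1), (22, 13, rd), (27, 13, k1), (27, 13, rd), (4, 13, k1), (4, 13, rd)}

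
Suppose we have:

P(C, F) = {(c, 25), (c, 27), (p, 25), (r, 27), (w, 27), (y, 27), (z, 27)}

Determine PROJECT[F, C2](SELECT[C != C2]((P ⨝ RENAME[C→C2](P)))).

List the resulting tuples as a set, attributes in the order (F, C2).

ρ[C→C2]: schema becomes (C2, F); tuples unchanged.
Joining P and RENAME[C→C2](P) on F yields {(c, 25, c), (c, 25, p), (c, 27, c), (c, 27, r), (c, 27, w), (c, 27, y), (c, 27, z), (p, 25, c), (p, 25, p), (r, 27, c), (r, 27, r), (r, 27, w), (r, 27, y), (r, 27, z), (w, 27, c), (w, 27, r), (w, 27, w), (w, 27, y), (w, 27, z), (y, 27, c), (y, 27, r), (y, 27, w), (y, 27, y), (y, 27, z), (z, 27, c), (z, 27, r), (z, 27, w), (z, 27, y), (z, 27, z)}.
Selection C != C2: {(c, 25, p), (c, 27, r), (c, 27, w), (c, 27, y), (c, 27, z), (p, 25, c), (r, 27, c), (r, 27, w), (r, 27, y), (r, 27, z), (w, 27, c), (w, 27, r), (w, 27, y), (w, 27, z), (y, 27, c), (y, 27, r), (y, 27, w), (y, 27, z), (z, 27, c), (z, 27, r), (z, 27, w), (z, 27, y)}
π_{F, C2} gives {(25, c), (25, p), (27, c), (27, r), (27, w), (27, y), (27, z)} (15 duplicate(s) eliminated).

{(25, c), (25, p), (27, c), (27, r), (27, w), (27, y), (27, z)}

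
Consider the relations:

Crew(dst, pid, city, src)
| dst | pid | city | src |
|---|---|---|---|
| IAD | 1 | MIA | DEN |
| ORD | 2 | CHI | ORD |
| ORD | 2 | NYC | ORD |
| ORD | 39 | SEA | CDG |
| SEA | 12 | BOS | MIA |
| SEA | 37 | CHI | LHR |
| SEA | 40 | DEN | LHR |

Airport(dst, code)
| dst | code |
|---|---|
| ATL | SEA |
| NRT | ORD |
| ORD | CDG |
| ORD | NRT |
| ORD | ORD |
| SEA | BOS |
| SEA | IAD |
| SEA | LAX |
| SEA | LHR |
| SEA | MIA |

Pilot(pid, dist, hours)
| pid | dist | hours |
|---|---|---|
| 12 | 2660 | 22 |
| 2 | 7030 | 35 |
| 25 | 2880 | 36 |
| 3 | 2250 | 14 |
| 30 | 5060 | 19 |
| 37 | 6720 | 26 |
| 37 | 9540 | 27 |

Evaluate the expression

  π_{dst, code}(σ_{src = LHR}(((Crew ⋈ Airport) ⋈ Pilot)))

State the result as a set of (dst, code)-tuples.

{(SEA, BOS), (SEA, IAD), (SEA, LAX), (SEA, LHR), (SEA, MIA)}

Joining Crew and Airport on dst yields {(ORD, 2, CHI, ORD, CDG), (ORD, 2, CHI, ORD, NRT), (ORD, 2, CHI, ORD, ORD), (ORD, 2, NYC, ORD, CDG), (ORD, 2, NYC, ORD, NRT), (ORD, 2, NYC, ORD, ORD), (ORD, 39, SEA, CDG, CDG), (ORD, 39, SEA, CDG, NRT), (ORD, 39, SEA, CDG, ORD), (SEA, 12, BOS, MIA, BOS), (SEA, 12, BOS, MIA, IAD), (SEA, 12, BOS, MIA, LAX), (SEA, 12, BOS, MIA, LHR), (SEA, 12, BOS, MIA, MIA), (SEA, 37, CHI, LHR, BOS), (SEA, 37, CHI, LHR, IAD), (SEA, 37, CHI, LHR, LAX), (SEA, 37, CHI, LHR, LHR), (SEA, 37, CHI, LHR, MIA), (SEA, 40, DEN, LHR, BOS), (SEA, 40, DEN, LHR, IAD), (SEA, 40, DEN, LHR, LAX), (SEA, 40, DEN, LHR, LHR), (SEA, 40, DEN, LHR, MIA)}.
Joining (Crew ⋈ Airport) and Pilot on pid yields {(ORD, 2, CHI, ORD, CDG, 7030, 35), (ORD, 2, CHI, ORD, NRT, 7030, 35), (ORD, 2, CHI, ORD, ORD, 7030, 35), (ORD, 2, NYC, ORD, CDG, 7030, 35), (ORD, 2, NYC, ORD, NRT, 7030, 35), (ORD, 2, NYC, ORD, ORD, 7030, 35), (SEA, 12, BOS, MIA, BOS, 2660, 22), (SEA, 12, BOS, MIA, IAD, 2660, 22), (SEA, 12, BOS, MIA, LAX, 2660, 22), (SEA, 12, BOS, MIA, LHR, 2660, 22), (SEA, 12, BOS, MIA, MIA, 2660, 22), (SEA, 37, CHI, LHR, BOS, 6720, 26), (SEA, 37, CHI, LHR, BOS, 9540, 27), (SEA, 37, CHI, LHR, IAD, 6720, 26), (SEA, 37, CHI, LHR, IAD, 9540, 27), (SEA, 37, CHI, LHR, LAX, 6720, 26), (SEA, 37, CHI, LHR, LAX, 9540, 27), (SEA, 37, CHI, LHR, LHR, 6720, 26), (SEA, 37, CHI, LHR, LHR, 9540, 27), (SEA, 37, CHI, LHR, MIA, 6720, 26), (SEA, 37, CHI, LHR, MIA, 9540, 27)}.
Filtering on src = LHR leaves {(SEA, 37, CHI, LHR, BOS, 6720, 26), (SEA, 37, CHI, LHR, BOS, 9540, 27), (SEA, 37, CHI, LHR, IAD, 6720, 26), (SEA, 37, CHI, LHR, IAD, 9540, 27), (SEA, 37, CHI, LHR, LAX, 6720, 26), (SEA, 37, CHI, LHR, LAX, 9540, 27), (SEA, 37, CHI, LHR, LHR, 6720, 26), (SEA, 37, CHI, LHR, LHR, 9540, 27), (SEA, 37, CHI, LHR, MIA, 6720, 26), (SEA, 37, CHI, LHR, MIA, 9540, 27)}.
Projecting to dst, code (5 duplicate(s) eliminated): {(SEA, BOS), (SEA, IAD), (SEA, LAX), (SEA, LHR), (SEA, MIA)}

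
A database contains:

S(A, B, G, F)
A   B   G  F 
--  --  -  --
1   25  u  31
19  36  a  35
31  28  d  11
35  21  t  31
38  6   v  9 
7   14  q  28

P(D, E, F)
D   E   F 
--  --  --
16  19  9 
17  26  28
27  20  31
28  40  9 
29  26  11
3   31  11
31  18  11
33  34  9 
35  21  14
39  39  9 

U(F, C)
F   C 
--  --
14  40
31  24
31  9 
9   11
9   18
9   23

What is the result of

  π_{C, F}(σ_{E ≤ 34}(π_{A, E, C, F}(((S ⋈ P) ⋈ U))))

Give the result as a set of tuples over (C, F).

Joining S and P on F yields {(1, 25, u, 31, 27, 20), (31, 28, d, 11, 29, 26), (31, 28, d, 11, 3, 31), (31, 28, d, 11, 31, 18), (35, 21, t, 31, 27, 20), (38, 6, v, 9, 16, 19), (38, 6, v, 9, 28, 40), (38, 6, v, 9, 33, 34), (38, 6, v, 9, 39, 39), (7, 14, q, 28, 17, 26)}.
Joining (S ⋈ P) and U on F yields {(1, 25, u, 31, 27, 20, 24), (1, 25, u, 31, 27, 20, 9), (35, 21, t, 31, 27, 20, 24), (35, 21, t, 31, 27, 20, 9), (38, 6, v, 9, 16, 19, 11), (38, 6, v, 9, 16, 19, 18), (38, 6, v, 9, 16, 19, 23), (38, 6, v, 9, 28, 40, 11), (38, 6, v, 9, 28, 40, 18), (38, 6, v, 9, 28, 40, 23), (38, 6, v, 9, 33, 34, 11), (38, 6, v, 9, 33, 34, 18), (38, 6, v, 9, 33, 34, 23), (38, 6, v, 9, 39, 39, 11), (38, 6, v, 9, 39, 39, 18), (38, 6, v, 9, 39, 39, 23)}.
Projecting to A, E, C, F: {(1, 20, 24, 31), (1, 20, 9, 31), (35, 20, 24, 31), (35, 20, 9, 31), (38, 19, 11, 9), (38, 19, 18, 9), (38, 19, 23, 9), (38, 34, 11, 9), (38, 34, 18, 9), (38, 34, 23, 9), (38, 39, 11, 9), (38, 39, 18, 9), (38, 39, 23, 9), (38, 40, 11, 9), (38, 40, 18, 9), (38, 40, 23, 9)}
Apply σ_{E ≤ 34}; surviving tuples: {(1, 20, 24, 31), (1, 20, 9, 31), (35, 20, 24, 31), (35, 20, 9, 31), (38, 19, 11, 9), (38, 19, 18, 9), (38, 19, 23, 9), (38, 34, 11, 9), (38, 34, 18, 9), (38, 34, 23, 9)}
Projecting to C, F (5 duplicate(s) eliminated): {(11, 9), (18, 9), (23, 9), (24, 31), (9, 31)}

{(11, 9), (18, 9), (23, 9), (24, 31), (9, 31)}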